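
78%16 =14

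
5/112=5/112 = 0.04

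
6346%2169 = 2008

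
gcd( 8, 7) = 1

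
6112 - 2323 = 3789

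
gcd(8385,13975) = 2795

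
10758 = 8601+2157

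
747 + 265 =1012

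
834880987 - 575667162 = 259213825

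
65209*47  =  3064823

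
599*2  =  1198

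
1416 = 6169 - 4753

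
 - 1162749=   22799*( - 51)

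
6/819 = 2/273 = 0.01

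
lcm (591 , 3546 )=3546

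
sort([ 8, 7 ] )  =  [ 7, 8] 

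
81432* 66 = 5374512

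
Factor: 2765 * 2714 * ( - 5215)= - 2^1 * 5^2* 7^2*23^1* 59^1*79^1 *149^1 = -39134455150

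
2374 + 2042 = 4416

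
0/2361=0 = 0.00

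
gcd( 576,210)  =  6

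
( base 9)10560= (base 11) 5302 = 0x1B6C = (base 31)79E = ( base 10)7020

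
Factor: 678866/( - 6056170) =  -339433/3028085 =-5^ ( - 1 )*339433^1*605617^( -1 )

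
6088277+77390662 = 83478939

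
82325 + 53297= 135622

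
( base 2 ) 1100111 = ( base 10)103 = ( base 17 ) 61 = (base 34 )31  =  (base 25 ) 43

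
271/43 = 6 + 13/43 = 6.30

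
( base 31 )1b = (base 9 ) 46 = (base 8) 52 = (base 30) 1c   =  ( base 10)42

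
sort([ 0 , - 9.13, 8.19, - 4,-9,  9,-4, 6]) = [- 9.13, - 9,  -  4, - 4, 0,6, 8.19, 9]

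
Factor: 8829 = 3^4*109^1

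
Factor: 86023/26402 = 2^(- 1) * 7^1 * 43^( - 1 )*307^( - 1)*12289^1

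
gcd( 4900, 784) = 196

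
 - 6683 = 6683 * ( - 1)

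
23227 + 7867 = 31094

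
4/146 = 2/73 = 0.03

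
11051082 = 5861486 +5189596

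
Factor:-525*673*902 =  - 318699150=- 2^1*3^1*5^2*7^1*11^1*41^1*673^1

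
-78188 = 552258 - 630446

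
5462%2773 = 2689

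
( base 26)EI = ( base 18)134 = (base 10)382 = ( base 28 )DI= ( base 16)17E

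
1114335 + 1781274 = 2895609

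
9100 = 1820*5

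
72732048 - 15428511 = 57303537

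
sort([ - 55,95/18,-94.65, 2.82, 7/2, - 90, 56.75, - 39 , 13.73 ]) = [ - 94.65, - 90 , - 55, - 39,2.82, 7/2,  95/18,  13.73,56.75 ]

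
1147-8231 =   -  7084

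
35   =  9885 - 9850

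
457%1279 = 457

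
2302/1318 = 1+492/659= 1.75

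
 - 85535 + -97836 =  - 183371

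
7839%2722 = 2395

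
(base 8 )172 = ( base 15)82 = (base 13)95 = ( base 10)122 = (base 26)4I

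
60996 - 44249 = 16747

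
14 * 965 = 13510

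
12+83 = 95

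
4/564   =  1/141 = 0.01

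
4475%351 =263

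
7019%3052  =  915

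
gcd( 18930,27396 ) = 6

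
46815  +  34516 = 81331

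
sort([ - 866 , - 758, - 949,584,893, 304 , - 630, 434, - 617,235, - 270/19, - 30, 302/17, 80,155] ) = [ - 949, - 866,-758, - 630 , - 617, - 30, - 270/19,302/17,80,155,  235, 304,434  ,  584,893] 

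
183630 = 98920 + 84710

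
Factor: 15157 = 23^1*659^1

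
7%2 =1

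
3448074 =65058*53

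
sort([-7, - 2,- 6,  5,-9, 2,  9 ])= [ - 9,-7, - 6, - 2, 2,  5, 9 ]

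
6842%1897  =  1151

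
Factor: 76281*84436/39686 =3220431258/19843=2^1*3^1*11^1*19^1*47^1*101^1*541^1*19843^( - 1)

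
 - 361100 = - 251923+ - 109177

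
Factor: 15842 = 2^1 * 89^2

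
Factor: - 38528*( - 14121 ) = 544053888  =  2^7*3^3* 7^1*43^1*523^1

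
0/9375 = 0= 0.00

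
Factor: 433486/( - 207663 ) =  - 2^1 * 3^(-1)*69221^( - 1 )*216743^1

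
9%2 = 1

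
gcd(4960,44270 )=10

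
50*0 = 0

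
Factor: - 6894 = - 2^1* 3^2*383^1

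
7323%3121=1081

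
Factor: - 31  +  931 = 2^2*3^2*5^2 = 900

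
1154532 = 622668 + 531864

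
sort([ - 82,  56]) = [ - 82,  56]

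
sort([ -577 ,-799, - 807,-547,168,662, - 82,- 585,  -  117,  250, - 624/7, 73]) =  [  -  807, - 799, - 585,  -  577 ,  -  547, - 117, - 624/7 , - 82,73,168, 250, 662 ] 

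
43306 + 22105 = 65411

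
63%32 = 31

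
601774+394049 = 995823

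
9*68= 612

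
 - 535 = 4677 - 5212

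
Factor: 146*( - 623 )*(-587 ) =53392346  =  2^1*7^1* 73^1*89^1*587^1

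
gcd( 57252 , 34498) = 734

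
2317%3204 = 2317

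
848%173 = 156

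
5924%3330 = 2594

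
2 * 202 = 404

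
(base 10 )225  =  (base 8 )341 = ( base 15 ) 100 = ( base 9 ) 270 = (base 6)1013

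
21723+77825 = 99548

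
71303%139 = 135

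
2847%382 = 173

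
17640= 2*8820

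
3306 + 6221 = 9527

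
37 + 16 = 53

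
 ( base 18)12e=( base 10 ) 374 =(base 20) IE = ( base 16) 176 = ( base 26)ea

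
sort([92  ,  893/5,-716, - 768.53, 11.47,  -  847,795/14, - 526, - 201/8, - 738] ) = [ - 847, - 768.53, - 738, - 716, - 526, - 201/8,11.47 , 795/14,  92 , 893/5 ]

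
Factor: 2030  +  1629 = 3659^1  =  3659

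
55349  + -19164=36185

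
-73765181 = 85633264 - 159398445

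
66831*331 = 22121061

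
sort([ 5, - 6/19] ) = [  -  6/19,5]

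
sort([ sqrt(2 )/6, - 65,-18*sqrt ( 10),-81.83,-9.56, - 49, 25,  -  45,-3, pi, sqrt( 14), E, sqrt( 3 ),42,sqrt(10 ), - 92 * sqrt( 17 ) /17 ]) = [ - 81.83, - 65 , - 18*sqrt( 10 ), - 49,-45,-92 *sqrt( 17 )/17,-9.56, - 3,sqrt( 2)/6, sqrt(3),E, pi, sqrt( 10),  sqrt( 14),25,  42] 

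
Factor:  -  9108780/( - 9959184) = 2^ (  -  2) * 3^( - 1 )*5^1*23^( - 1)*31^( - 1 )*97^( - 1)*151813^1 =759065/829932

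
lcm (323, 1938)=1938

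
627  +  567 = 1194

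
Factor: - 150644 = -2^2*13^1*2897^1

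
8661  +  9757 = 18418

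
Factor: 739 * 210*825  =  128031750   =  2^1*3^2*5^3*7^1*11^1*739^1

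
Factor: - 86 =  - 2^1*43^1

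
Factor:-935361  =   - 3^3*7^3 * 101^1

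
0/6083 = 0 = 0.00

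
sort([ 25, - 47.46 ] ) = [ - 47.46, 25]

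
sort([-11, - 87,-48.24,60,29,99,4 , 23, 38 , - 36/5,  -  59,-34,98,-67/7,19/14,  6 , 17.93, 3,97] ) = [- 87,-59 , - 48.24, - 34,- 11 ,  -  67/7, - 36/5,  19/14,  3, 4,6 , 17.93,23,29 , 38,60,97, 98,  99] 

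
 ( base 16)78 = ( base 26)4g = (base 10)120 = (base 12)A0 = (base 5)440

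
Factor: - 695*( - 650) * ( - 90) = - 2^2*3^2*5^4*13^1*139^1 = -  40657500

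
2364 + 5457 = 7821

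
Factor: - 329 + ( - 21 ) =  - 2^1 * 5^2* 7^1 = - 350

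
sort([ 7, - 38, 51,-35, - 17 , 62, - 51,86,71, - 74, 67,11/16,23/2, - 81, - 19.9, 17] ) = [-81, - 74, - 51, - 38, - 35, - 19.9, -17 , 11/16,7,23/2,17,51,62,67,71,86 ]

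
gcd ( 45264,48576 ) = 1104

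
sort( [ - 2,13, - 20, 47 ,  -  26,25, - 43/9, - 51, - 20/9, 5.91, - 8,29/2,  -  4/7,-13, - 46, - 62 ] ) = [ -62, - 51, - 46, - 26, - 20 , - 13, - 8, - 43/9,- 20/9,  -  2, - 4/7, 5.91, 13,29/2, 25,47 ] 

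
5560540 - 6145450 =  - 584910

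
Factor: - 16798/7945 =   -  74/35=- 2^1*5^( - 1)*7^( - 1)* 37^1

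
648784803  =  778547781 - 129762978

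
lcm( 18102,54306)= 54306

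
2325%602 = 519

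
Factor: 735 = 3^1*5^1*7^2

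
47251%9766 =8187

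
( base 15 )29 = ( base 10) 39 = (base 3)1110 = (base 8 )47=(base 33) 16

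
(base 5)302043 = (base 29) bdk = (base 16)25b0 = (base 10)9648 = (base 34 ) 8BQ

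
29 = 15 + 14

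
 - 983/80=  - 13  +  57/80 = - 12.29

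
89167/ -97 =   -  920 + 73/97 = - 919.25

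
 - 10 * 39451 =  - 394510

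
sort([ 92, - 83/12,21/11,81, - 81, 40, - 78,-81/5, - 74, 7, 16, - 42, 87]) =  [-81, - 78, - 74,-42,  -  81/5, - 83/12,21/11,7, 16,40,81, 87, 92] 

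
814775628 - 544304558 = 270471070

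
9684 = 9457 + 227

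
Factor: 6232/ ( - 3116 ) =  - 2 = - 2^1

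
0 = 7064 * 0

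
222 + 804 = 1026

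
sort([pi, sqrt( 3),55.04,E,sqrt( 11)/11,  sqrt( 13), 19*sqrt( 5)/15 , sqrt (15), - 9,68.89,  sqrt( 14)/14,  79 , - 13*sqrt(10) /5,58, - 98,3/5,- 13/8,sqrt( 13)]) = [ - 98, - 9, - 13*sqrt( 10)/5 , - 13/8, sqrt( 14 ) /14,sqrt(11)/11,  3/5,sqrt(3 ),E,19*  sqrt (5)/15,pi,sqrt( 13),sqrt(13), sqrt( 15) , 55.04,58,68.89,79]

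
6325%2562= 1201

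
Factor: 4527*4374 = 2^1*3^9*503^1 = 19801098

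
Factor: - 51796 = -2^2*23^1*563^1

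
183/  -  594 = - 61/198 = - 0.31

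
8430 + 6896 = 15326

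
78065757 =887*88011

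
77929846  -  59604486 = 18325360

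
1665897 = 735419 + 930478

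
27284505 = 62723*435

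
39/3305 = 39/3305 = 0.01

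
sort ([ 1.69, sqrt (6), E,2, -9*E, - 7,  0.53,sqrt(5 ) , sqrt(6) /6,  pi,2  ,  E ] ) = [-9*E,  -  7, sqrt( 6) /6, 0.53,1.69,2, 2, sqrt (5),sqrt(6 ),E,E, pi ]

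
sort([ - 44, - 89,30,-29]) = [ - 89, - 44, - 29,30 ] 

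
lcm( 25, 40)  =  200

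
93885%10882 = 6829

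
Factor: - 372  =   - 2^2*3^1*31^1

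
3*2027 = 6081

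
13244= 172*77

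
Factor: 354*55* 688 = 2^5*3^1*5^1 *11^1*43^1*59^1  =  13395360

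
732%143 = 17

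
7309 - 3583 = 3726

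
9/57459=3/19153 = 0.00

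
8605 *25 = 215125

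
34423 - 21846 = 12577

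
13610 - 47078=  - 33468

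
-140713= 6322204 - 6462917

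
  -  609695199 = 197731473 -807426672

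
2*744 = 1488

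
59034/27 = 19678/9= 2186.44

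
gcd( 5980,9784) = 4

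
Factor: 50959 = 131^1*389^1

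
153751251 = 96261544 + 57489707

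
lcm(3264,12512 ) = 75072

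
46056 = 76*606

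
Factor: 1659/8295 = 1/5 = 5^ ( - 1 )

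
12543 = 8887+3656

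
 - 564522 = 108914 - 673436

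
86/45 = 1 + 41/45 = 1.91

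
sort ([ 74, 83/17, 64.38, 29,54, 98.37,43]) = [ 83/17,29, 43, 54,64.38, 74,98.37]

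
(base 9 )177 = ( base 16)97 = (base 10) 151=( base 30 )51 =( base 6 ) 411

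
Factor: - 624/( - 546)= 8/7 = 2^3*7^( - 1 )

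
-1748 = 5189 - 6937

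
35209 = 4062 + 31147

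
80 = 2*40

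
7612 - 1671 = 5941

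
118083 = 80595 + 37488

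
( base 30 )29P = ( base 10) 2095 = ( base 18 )687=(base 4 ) 200233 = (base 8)4057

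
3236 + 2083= 5319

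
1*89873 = 89873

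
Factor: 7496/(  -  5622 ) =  - 4/3=-  2^2*3^( - 1 )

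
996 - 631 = 365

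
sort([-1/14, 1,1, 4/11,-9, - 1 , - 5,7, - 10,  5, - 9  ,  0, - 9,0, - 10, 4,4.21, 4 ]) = [  -  10, - 10, - 9, - 9,-9,  -  5,  -  1,  -  1/14, 0, 0 , 4/11, 1, 1,4, 4, 4.21, 5, 7] 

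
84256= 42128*2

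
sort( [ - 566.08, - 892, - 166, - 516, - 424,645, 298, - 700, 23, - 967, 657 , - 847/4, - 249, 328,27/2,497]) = [ - 967,-892 , - 700,-566.08, - 516, - 424, - 249, - 847/4, - 166, 27/2, 23  ,  298, 328, 497, 645, 657]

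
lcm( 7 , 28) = 28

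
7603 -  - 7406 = 15009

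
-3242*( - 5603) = 18164926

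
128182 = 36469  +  91713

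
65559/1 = 65559= 65559.00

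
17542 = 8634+8908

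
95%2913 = 95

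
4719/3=1573 = 1573.00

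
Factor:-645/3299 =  - 3^1*5^1*43^1*3299^(-1)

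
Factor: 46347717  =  3^1*13^1*37^1 * 32119^1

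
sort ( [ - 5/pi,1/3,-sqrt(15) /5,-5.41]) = [ - 5.41, - 5/pi, - sqrt( 15)/5, 1/3 ]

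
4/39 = 4/39 = 0.10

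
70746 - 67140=3606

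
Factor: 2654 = 2^1*1327^1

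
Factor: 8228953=29^1*43^1*6599^1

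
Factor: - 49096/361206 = -2^2*3^( - 3)*17^1*19^2*6689^(-1)= -24548/180603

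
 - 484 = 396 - 880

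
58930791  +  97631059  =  156561850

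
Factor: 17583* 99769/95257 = 1754238327/95257 = 3^1*19^1* 59^1*89^1 * 5861^1*95257^ ( - 1) 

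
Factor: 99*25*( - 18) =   -  44550 = - 2^1*3^4*5^2*11^1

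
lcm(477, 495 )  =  26235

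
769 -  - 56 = 825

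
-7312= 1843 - 9155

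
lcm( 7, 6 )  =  42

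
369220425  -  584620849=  - 215400424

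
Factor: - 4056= -2^3*3^1*13^2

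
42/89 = 42/89 = 0.47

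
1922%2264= 1922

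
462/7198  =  231/3599 = 0.06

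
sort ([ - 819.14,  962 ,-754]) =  [  -  819.14, - 754,962]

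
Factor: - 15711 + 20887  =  5176 = 2^3 * 647^1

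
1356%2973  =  1356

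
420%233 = 187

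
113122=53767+59355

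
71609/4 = 17902 + 1/4 = 17902.25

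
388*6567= 2547996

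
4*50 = 200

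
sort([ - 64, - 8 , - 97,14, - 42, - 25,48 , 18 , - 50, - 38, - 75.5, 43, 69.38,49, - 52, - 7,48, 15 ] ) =[ - 97, - 75.5, - 64, - 52, - 50 ,-42 ,-38,- 25, - 8, - 7 , 14 , 15,18, 43,48,48,49 , 69.38 ] 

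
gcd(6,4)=2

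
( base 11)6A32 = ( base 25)EJ6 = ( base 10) 9231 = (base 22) j1d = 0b10010000001111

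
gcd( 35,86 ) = 1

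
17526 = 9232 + 8294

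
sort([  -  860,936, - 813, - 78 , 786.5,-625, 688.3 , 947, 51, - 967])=[ - 967, - 860, - 813, - 625 , -78 , 51, 688.3,786.5, 936,  947]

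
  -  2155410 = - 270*7983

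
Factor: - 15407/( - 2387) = 71/11 = 11^(-1)*71^1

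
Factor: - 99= - 3^2*11^1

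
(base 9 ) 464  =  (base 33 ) bj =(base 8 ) 576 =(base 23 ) ge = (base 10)382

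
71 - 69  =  2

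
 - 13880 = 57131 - 71011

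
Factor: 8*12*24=2304 = 2^8 *3^2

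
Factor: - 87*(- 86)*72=538704 = 2^4 * 3^3*29^1*43^1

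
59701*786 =46924986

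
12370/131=94 + 56/131 = 94.43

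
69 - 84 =-15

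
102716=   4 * 25679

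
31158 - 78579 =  - 47421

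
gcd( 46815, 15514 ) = 1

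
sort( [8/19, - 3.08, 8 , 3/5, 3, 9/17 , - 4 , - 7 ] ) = [-7,-4, - 3.08, 8/19, 9/17 , 3/5, 3,8 ]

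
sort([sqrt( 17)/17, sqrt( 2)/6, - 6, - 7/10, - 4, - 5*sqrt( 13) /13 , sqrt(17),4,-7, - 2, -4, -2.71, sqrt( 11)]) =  [-7,-6 , - 4, - 4,-2.71,  -  2,-5*sqrt ( 13)/13, - 7/10,sqrt( 2) /6, sqrt( 17 ) /17,sqrt (11), 4, sqrt(17)]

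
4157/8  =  4157/8 = 519.62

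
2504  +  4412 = 6916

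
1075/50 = 21+1/2 = 21.50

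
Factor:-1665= - 3^2 *5^1*37^1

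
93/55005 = 31/18335=   0.00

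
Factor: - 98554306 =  - 2^1*113^1*436081^1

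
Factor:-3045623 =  - 7^1*311^1 * 1399^1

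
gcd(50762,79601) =1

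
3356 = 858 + 2498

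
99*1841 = 182259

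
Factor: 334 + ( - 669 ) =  - 5^1*67^1 = - 335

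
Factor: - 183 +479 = 2^3*37^1= 296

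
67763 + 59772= 127535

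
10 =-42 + 52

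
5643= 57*99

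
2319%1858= 461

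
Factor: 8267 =7^1*1181^1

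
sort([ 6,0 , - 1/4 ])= [ - 1/4,  0 , 6]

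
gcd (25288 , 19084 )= 4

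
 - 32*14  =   - 448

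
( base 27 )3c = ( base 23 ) 41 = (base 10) 93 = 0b1011101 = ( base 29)36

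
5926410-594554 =5331856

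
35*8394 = 293790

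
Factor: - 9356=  - 2^2*2339^1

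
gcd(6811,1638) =7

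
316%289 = 27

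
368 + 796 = 1164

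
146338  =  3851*38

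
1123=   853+270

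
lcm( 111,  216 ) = 7992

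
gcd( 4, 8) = 4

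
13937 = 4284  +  9653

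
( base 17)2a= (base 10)44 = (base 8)54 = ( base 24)1k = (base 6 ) 112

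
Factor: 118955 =5^1*37^1*643^1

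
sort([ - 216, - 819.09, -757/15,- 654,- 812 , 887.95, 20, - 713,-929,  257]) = [ - 929, - 819.09, - 812, - 713,-654, - 216 , - 757/15, 20, 257,887.95 ] 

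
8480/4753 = 8480/4753 = 1.78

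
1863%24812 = 1863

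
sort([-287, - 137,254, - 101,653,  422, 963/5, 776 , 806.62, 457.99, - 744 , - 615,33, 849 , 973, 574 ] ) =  [ - 744, - 615, - 287, - 137 ,-101, 33,963/5, 254, 422, 457.99,574, 653,776,  806.62, 849,973]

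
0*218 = 0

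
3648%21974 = 3648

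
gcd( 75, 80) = 5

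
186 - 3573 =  - 3387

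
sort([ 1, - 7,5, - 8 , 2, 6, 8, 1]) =[- 8, - 7, 1,1, 2,  5, 6,  8 ] 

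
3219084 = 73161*44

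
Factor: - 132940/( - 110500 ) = 5^(  -  2)*13^( - 1 )*17^1*23^1 = 391/325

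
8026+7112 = 15138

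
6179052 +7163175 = 13342227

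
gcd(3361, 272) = 1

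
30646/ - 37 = -30646/37 = - 828.27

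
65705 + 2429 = 68134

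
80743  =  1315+79428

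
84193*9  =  757737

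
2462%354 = 338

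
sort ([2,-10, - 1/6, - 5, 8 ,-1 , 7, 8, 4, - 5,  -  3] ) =[  -  10,  -  5  , - 5, - 3,- 1, - 1/6,2,4, 7, 8 , 8]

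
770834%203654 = 159872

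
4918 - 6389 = -1471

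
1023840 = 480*2133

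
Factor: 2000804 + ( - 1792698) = 2^1*104053^1=208106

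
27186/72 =4531/12 = 377.58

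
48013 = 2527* 19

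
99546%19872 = 186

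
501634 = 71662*7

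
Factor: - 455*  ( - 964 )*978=2^3*3^1*5^1*7^1*13^1 * 163^1 * 241^1 = 428970360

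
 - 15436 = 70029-85465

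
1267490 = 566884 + 700606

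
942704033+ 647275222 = 1589979255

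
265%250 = 15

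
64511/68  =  64511/68 = 948.69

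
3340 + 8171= 11511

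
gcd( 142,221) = 1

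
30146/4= 15073/2=7536.50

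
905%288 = 41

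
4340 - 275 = 4065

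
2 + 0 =2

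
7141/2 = 3570 + 1/2 =3570.50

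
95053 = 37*2569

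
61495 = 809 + 60686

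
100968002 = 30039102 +70928900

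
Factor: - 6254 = -2^1 * 53^1*59^1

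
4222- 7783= - 3561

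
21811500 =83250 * 262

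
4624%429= 334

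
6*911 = 5466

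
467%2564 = 467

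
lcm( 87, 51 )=1479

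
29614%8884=2962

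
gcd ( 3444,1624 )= 28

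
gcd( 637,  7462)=91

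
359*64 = 22976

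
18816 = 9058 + 9758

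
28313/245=28313/245 = 115.56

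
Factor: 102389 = 7^1*14627^1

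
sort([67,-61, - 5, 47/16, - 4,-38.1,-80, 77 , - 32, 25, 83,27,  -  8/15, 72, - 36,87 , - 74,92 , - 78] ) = [-80, - 78, - 74,-61, -38.1, - 36,-32, - 5, - 4, -8/15,  47/16,25,27, 67,72,77, 83,87,92 ]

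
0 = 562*0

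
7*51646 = 361522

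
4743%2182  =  379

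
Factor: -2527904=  - 2^5 * 197^1*401^1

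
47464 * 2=94928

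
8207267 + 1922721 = 10129988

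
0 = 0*5198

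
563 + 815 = 1378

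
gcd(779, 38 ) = 19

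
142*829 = 117718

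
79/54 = 79/54 = 1.46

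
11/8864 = 11/8864 = 0.00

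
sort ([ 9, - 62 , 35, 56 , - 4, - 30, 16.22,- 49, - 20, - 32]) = [ - 62, - 49,  -  32, - 30, - 20, - 4,9,16.22,35, 56]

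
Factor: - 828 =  - 2^2*3^2 * 23^1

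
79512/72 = 3313/3 = 1104.33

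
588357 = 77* 7641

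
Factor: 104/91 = 8/7 = 2^3*7^( - 1) 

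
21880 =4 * 5470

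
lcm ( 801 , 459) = 40851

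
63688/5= 63688/5 =12737.60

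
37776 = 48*787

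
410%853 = 410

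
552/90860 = 138/22715 = 0.01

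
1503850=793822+710028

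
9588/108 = 88+7/9= 88.78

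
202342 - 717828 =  -515486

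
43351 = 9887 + 33464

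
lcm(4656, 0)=0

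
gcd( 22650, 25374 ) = 6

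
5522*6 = 33132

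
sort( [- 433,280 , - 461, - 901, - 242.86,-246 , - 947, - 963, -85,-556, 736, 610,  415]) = [ - 963, - 947, - 901, - 556,  -  461 ,-433,- 246, - 242.86 , - 85, 280, 415,610,736]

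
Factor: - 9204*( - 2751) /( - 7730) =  - 2^1*3^2 * 5^( - 1)*7^1*13^1 * 59^1*131^1*773^( - 1)=- 12660102/3865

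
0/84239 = 0=0.00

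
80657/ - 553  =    -  146 + 81/553  =  -145.85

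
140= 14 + 126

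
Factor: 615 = 3^1*5^1 * 41^1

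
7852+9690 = 17542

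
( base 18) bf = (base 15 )e3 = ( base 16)d5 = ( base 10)213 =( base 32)6L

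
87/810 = 29/270=0.11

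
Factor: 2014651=2014651^1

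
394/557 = 394/557 = 0.71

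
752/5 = 752/5=150.40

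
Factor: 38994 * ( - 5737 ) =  - 2^1*3^1* 67^1*97^1*5737^1 = - 223708578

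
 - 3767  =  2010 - 5777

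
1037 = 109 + 928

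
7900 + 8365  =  16265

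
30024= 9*3336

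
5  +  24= 29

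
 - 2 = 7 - 9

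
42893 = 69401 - 26508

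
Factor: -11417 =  - 7^2*233^1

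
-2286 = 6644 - 8930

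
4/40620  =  1/10155= 0.00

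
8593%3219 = 2155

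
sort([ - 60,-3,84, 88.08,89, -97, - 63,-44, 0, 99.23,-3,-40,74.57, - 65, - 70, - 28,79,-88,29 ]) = [ - 97, - 88 , - 70, - 65,-63, - 60, - 44, -40, - 28, - 3, - 3, 0,29,74.57, 79 , 84, 88.08,89, 99.23]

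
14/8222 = 7/4111 = 0.00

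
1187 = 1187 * 1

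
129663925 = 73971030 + 55692895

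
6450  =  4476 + 1974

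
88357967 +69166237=157524204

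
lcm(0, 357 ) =0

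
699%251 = 197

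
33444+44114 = 77558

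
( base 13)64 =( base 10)82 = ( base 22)3g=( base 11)75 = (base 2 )1010010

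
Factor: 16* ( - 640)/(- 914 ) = 2^10*5^1*457^( - 1) = 5120/457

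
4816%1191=52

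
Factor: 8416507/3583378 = 2^( - 1)*11^1 * 765137^1*1791689^ ( - 1 )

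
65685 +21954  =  87639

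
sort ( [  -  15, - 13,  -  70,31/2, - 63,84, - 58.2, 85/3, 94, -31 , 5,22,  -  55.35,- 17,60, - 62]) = [ - 70, -63 ,  -  62, - 58.2, - 55.35, - 31,-17, -15, - 13,5, 31/2,22,85/3,60,84,  94 ]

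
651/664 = 651/664  =  0.98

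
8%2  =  0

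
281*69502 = 19530062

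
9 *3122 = 28098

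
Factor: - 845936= - 2^4*7^2*13^1*83^1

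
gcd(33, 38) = 1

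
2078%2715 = 2078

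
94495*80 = 7559600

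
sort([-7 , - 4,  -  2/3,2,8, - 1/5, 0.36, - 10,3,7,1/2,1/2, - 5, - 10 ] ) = [-10,-10,-7, - 5 , - 4,-2/3,-1/5,0.36, 1/2, 1/2,  2,  3,7,8] 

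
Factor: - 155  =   - 5^1*31^1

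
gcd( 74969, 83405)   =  1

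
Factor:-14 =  - 2^1 * 7^1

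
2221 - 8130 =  - 5909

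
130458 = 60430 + 70028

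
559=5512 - 4953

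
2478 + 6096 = 8574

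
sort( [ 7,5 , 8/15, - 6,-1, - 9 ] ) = [ - 9, - 6  , - 1,8/15,5,7]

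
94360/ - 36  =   - 23590/9 = - 2621.11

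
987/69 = 329/23 = 14.30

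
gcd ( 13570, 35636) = 118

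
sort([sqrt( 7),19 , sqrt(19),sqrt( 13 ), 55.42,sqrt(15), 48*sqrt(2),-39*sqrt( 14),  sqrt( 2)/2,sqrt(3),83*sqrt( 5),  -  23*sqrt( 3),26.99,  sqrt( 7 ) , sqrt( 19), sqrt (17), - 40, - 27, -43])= [  -  39*sqrt (14),-43, - 40, -23*sqrt( 3),-27, sqrt( 2)/2 , sqrt( 3), sqrt(7), sqrt(  7), sqrt( 13),sqrt( 15 ), sqrt(17),sqrt( 19), sqrt( 19),19,  26.99,55.42, 48*sqrt( 2 ),83*sqrt(5)]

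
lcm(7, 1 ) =7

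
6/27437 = 6/27437 = 0.00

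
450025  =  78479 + 371546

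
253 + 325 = 578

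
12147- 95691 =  - 83544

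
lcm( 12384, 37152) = 37152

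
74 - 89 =  -  15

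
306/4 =153/2 = 76.50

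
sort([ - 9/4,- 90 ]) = [ - 90, - 9/4] 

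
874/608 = 23/16=1.44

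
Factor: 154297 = 11^1 * 13^2*83^1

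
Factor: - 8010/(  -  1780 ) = 2^( - 1) * 3^2 = 9/2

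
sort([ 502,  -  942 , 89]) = [  -  942, 89, 502] 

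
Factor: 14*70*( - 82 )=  -2^3 * 5^1 *7^2*41^1 = - 80360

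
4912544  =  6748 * 728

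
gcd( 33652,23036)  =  4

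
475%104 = 59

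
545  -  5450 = -4905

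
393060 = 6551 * 60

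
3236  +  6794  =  10030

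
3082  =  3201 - 119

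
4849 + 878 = 5727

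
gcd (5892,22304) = 4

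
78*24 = 1872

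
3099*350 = 1084650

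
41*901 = 36941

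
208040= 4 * 52010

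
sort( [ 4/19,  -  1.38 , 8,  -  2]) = [ - 2, - 1.38, 4/19,8]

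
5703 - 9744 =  - 4041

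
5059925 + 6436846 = 11496771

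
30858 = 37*834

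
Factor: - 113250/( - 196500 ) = 2^( - 1 ) * 131^(  -  1)*151^1 = 151/262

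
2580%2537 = 43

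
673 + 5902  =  6575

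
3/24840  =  1/8280 = 0.00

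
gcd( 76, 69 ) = 1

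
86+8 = 94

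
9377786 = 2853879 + 6523907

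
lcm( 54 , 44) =1188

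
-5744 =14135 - 19879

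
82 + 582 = 664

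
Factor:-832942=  - 2^1*11^1*37861^1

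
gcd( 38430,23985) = 45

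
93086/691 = 93086/691 = 134.71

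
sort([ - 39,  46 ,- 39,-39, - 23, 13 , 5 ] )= [-39,-39, - 39, - 23, 5,13, 46 ] 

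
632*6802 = 4298864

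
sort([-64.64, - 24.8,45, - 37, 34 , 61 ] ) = [ - 64.64, - 37,-24.8,34, 45 , 61]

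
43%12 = 7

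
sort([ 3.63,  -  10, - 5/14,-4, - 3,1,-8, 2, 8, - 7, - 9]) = [ - 10, -9, - 8,- 7, - 4, - 3,  -  5/14 , 1,2,3.63, 8] 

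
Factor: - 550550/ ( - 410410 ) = 5^1*11^1*41^(  -  1)= 55/41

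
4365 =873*5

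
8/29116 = 2/7279=0.00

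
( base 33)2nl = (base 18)926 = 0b101110001110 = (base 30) 38i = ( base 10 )2958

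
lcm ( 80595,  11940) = 322380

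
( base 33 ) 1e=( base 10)47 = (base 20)27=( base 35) 1c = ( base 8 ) 57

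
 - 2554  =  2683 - 5237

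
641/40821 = 641/40821  =  0.02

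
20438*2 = 40876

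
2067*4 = 8268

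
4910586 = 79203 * 62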